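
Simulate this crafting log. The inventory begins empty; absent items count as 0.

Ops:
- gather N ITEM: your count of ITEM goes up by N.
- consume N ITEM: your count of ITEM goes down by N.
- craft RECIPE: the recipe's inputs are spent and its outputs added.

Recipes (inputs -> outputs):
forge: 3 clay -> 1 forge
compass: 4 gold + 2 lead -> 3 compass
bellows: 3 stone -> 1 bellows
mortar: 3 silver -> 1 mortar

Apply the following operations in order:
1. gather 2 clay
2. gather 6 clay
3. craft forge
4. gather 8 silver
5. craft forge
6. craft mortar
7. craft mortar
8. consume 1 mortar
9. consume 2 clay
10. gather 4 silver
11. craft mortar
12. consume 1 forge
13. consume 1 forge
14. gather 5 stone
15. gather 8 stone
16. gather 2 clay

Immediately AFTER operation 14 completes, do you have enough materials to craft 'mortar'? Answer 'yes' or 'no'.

After 1 (gather 2 clay): clay=2
After 2 (gather 6 clay): clay=8
After 3 (craft forge): clay=5 forge=1
After 4 (gather 8 silver): clay=5 forge=1 silver=8
After 5 (craft forge): clay=2 forge=2 silver=8
After 6 (craft mortar): clay=2 forge=2 mortar=1 silver=5
After 7 (craft mortar): clay=2 forge=2 mortar=2 silver=2
After 8 (consume 1 mortar): clay=2 forge=2 mortar=1 silver=2
After 9 (consume 2 clay): forge=2 mortar=1 silver=2
After 10 (gather 4 silver): forge=2 mortar=1 silver=6
After 11 (craft mortar): forge=2 mortar=2 silver=3
After 12 (consume 1 forge): forge=1 mortar=2 silver=3
After 13 (consume 1 forge): mortar=2 silver=3
After 14 (gather 5 stone): mortar=2 silver=3 stone=5

Answer: yes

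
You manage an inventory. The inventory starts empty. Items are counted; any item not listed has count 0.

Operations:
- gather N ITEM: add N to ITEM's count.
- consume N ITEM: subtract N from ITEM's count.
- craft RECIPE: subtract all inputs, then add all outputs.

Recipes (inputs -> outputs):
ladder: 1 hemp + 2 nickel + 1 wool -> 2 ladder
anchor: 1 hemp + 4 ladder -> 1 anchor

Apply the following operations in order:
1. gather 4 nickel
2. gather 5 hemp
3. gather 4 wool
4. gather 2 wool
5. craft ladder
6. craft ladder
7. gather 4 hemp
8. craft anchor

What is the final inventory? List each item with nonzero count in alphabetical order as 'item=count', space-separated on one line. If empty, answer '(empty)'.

Answer: anchor=1 hemp=6 wool=4

Derivation:
After 1 (gather 4 nickel): nickel=4
After 2 (gather 5 hemp): hemp=5 nickel=4
After 3 (gather 4 wool): hemp=5 nickel=4 wool=4
After 4 (gather 2 wool): hemp=5 nickel=4 wool=6
After 5 (craft ladder): hemp=4 ladder=2 nickel=2 wool=5
After 6 (craft ladder): hemp=3 ladder=4 wool=4
After 7 (gather 4 hemp): hemp=7 ladder=4 wool=4
After 8 (craft anchor): anchor=1 hemp=6 wool=4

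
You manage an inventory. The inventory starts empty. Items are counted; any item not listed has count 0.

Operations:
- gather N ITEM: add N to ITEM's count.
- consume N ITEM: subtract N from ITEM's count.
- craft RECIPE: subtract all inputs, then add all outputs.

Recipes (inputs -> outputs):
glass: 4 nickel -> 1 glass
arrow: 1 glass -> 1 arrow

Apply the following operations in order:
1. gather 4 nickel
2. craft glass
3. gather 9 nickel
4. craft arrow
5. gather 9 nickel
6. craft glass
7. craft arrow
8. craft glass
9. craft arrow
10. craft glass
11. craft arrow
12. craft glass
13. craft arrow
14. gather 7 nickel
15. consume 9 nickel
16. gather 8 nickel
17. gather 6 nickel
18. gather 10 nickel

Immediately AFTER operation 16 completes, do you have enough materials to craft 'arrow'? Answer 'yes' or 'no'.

Answer: no

Derivation:
After 1 (gather 4 nickel): nickel=4
After 2 (craft glass): glass=1
After 3 (gather 9 nickel): glass=1 nickel=9
After 4 (craft arrow): arrow=1 nickel=9
After 5 (gather 9 nickel): arrow=1 nickel=18
After 6 (craft glass): arrow=1 glass=1 nickel=14
After 7 (craft arrow): arrow=2 nickel=14
After 8 (craft glass): arrow=2 glass=1 nickel=10
After 9 (craft arrow): arrow=3 nickel=10
After 10 (craft glass): arrow=3 glass=1 nickel=6
After 11 (craft arrow): arrow=4 nickel=6
After 12 (craft glass): arrow=4 glass=1 nickel=2
After 13 (craft arrow): arrow=5 nickel=2
After 14 (gather 7 nickel): arrow=5 nickel=9
After 15 (consume 9 nickel): arrow=5
After 16 (gather 8 nickel): arrow=5 nickel=8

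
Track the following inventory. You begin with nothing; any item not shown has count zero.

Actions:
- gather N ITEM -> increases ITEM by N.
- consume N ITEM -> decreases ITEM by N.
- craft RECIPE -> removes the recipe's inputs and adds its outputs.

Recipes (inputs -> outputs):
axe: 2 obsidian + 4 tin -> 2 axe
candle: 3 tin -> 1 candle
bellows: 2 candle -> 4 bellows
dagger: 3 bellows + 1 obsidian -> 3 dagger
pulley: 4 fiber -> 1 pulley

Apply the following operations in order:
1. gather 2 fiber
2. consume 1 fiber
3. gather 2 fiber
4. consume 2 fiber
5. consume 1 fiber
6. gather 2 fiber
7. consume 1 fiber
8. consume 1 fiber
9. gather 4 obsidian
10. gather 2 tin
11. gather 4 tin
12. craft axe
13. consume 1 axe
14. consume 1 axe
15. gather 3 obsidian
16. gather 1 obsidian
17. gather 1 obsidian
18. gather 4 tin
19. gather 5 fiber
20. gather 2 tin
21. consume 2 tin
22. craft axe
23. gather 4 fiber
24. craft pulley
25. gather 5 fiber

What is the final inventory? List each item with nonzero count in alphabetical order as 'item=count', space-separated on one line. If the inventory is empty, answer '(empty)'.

Answer: axe=2 fiber=10 obsidian=5 pulley=1 tin=2

Derivation:
After 1 (gather 2 fiber): fiber=2
After 2 (consume 1 fiber): fiber=1
After 3 (gather 2 fiber): fiber=3
After 4 (consume 2 fiber): fiber=1
After 5 (consume 1 fiber): (empty)
After 6 (gather 2 fiber): fiber=2
After 7 (consume 1 fiber): fiber=1
After 8 (consume 1 fiber): (empty)
After 9 (gather 4 obsidian): obsidian=4
After 10 (gather 2 tin): obsidian=4 tin=2
After 11 (gather 4 tin): obsidian=4 tin=6
After 12 (craft axe): axe=2 obsidian=2 tin=2
After 13 (consume 1 axe): axe=1 obsidian=2 tin=2
After 14 (consume 1 axe): obsidian=2 tin=2
After 15 (gather 3 obsidian): obsidian=5 tin=2
After 16 (gather 1 obsidian): obsidian=6 tin=2
After 17 (gather 1 obsidian): obsidian=7 tin=2
After 18 (gather 4 tin): obsidian=7 tin=6
After 19 (gather 5 fiber): fiber=5 obsidian=7 tin=6
After 20 (gather 2 tin): fiber=5 obsidian=7 tin=8
After 21 (consume 2 tin): fiber=5 obsidian=7 tin=6
After 22 (craft axe): axe=2 fiber=5 obsidian=5 tin=2
After 23 (gather 4 fiber): axe=2 fiber=9 obsidian=5 tin=2
After 24 (craft pulley): axe=2 fiber=5 obsidian=5 pulley=1 tin=2
After 25 (gather 5 fiber): axe=2 fiber=10 obsidian=5 pulley=1 tin=2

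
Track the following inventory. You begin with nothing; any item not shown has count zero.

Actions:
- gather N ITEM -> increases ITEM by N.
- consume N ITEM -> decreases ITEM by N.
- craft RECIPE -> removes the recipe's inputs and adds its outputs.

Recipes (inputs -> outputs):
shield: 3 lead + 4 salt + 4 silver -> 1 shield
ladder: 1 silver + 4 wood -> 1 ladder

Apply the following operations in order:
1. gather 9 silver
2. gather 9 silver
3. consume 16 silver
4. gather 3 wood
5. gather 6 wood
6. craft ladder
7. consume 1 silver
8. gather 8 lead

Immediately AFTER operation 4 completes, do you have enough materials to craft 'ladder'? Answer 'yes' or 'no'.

Answer: no

Derivation:
After 1 (gather 9 silver): silver=9
After 2 (gather 9 silver): silver=18
After 3 (consume 16 silver): silver=2
After 4 (gather 3 wood): silver=2 wood=3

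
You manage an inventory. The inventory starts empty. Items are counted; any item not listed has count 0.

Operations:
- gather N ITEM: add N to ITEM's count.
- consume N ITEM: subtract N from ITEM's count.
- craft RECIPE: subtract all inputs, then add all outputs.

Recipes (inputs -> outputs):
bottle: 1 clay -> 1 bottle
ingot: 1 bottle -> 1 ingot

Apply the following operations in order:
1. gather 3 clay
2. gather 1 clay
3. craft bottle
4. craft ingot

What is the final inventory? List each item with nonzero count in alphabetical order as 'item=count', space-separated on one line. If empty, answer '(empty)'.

After 1 (gather 3 clay): clay=3
After 2 (gather 1 clay): clay=4
After 3 (craft bottle): bottle=1 clay=3
After 4 (craft ingot): clay=3 ingot=1

Answer: clay=3 ingot=1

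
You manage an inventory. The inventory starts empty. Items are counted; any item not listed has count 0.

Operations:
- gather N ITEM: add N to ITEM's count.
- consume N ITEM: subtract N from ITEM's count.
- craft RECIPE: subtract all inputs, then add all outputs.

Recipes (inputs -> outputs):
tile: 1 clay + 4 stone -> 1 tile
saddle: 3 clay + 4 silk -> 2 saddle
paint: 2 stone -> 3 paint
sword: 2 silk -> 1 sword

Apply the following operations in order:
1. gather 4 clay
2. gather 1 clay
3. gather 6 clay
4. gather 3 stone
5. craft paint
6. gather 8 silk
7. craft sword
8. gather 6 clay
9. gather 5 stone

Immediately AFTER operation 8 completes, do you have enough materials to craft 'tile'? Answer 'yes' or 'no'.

After 1 (gather 4 clay): clay=4
After 2 (gather 1 clay): clay=5
After 3 (gather 6 clay): clay=11
After 4 (gather 3 stone): clay=11 stone=3
After 5 (craft paint): clay=11 paint=3 stone=1
After 6 (gather 8 silk): clay=11 paint=3 silk=8 stone=1
After 7 (craft sword): clay=11 paint=3 silk=6 stone=1 sword=1
After 8 (gather 6 clay): clay=17 paint=3 silk=6 stone=1 sword=1

Answer: no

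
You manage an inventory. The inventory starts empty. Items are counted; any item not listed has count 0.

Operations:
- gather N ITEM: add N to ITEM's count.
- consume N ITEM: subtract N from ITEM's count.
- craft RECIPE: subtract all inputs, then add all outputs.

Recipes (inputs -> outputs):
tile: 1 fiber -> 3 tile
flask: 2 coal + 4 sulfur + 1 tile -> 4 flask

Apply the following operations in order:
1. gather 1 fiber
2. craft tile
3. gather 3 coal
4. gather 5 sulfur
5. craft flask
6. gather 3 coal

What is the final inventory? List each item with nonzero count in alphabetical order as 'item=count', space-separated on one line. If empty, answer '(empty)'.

Answer: coal=4 flask=4 sulfur=1 tile=2

Derivation:
After 1 (gather 1 fiber): fiber=1
After 2 (craft tile): tile=3
After 3 (gather 3 coal): coal=3 tile=3
After 4 (gather 5 sulfur): coal=3 sulfur=5 tile=3
After 5 (craft flask): coal=1 flask=4 sulfur=1 tile=2
After 6 (gather 3 coal): coal=4 flask=4 sulfur=1 tile=2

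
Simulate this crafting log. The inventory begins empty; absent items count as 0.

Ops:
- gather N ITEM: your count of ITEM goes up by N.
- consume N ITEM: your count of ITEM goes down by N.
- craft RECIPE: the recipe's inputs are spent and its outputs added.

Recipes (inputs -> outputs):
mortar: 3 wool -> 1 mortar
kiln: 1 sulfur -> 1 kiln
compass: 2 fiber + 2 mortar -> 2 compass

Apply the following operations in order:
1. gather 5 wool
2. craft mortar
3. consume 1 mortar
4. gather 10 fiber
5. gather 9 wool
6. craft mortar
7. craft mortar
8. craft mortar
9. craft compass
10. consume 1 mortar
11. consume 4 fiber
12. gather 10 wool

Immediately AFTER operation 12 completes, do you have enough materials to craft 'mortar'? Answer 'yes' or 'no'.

Answer: yes

Derivation:
After 1 (gather 5 wool): wool=5
After 2 (craft mortar): mortar=1 wool=2
After 3 (consume 1 mortar): wool=2
After 4 (gather 10 fiber): fiber=10 wool=2
After 5 (gather 9 wool): fiber=10 wool=11
After 6 (craft mortar): fiber=10 mortar=1 wool=8
After 7 (craft mortar): fiber=10 mortar=2 wool=5
After 8 (craft mortar): fiber=10 mortar=3 wool=2
After 9 (craft compass): compass=2 fiber=8 mortar=1 wool=2
After 10 (consume 1 mortar): compass=2 fiber=8 wool=2
After 11 (consume 4 fiber): compass=2 fiber=4 wool=2
After 12 (gather 10 wool): compass=2 fiber=4 wool=12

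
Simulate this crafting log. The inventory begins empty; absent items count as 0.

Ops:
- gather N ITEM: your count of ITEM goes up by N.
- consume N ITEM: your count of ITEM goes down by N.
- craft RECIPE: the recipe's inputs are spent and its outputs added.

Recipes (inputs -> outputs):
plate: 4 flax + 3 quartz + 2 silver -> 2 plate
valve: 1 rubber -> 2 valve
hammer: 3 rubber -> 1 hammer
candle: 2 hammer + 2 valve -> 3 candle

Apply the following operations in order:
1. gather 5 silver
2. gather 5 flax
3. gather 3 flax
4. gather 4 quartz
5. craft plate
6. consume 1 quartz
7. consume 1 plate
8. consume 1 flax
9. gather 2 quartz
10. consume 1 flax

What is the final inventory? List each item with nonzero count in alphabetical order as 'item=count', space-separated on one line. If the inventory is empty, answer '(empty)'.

Answer: flax=2 plate=1 quartz=2 silver=3

Derivation:
After 1 (gather 5 silver): silver=5
After 2 (gather 5 flax): flax=5 silver=5
After 3 (gather 3 flax): flax=8 silver=5
After 4 (gather 4 quartz): flax=8 quartz=4 silver=5
After 5 (craft plate): flax=4 plate=2 quartz=1 silver=3
After 6 (consume 1 quartz): flax=4 plate=2 silver=3
After 7 (consume 1 plate): flax=4 plate=1 silver=3
After 8 (consume 1 flax): flax=3 plate=1 silver=3
After 9 (gather 2 quartz): flax=3 plate=1 quartz=2 silver=3
After 10 (consume 1 flax): flax=2 plate=1 quartz=2 silver=3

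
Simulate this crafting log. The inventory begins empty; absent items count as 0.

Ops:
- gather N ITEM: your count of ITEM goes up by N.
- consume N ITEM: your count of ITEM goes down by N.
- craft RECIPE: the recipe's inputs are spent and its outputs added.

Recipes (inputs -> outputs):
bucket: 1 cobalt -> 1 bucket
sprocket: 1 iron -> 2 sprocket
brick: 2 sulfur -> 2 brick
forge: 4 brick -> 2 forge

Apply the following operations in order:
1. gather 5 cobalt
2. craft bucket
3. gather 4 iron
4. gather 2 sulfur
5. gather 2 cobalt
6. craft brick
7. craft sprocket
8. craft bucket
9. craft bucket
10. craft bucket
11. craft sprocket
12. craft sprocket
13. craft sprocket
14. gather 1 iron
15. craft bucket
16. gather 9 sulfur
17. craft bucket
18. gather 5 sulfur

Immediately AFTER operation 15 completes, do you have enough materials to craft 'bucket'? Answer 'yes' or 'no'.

Answer: yes

Derivation:
After 1 (gather 5 cobalt): cobalt=5
After 2 (craft bucket): bucket=1 cobalt=4
After 3 (gather 4 iron): bucket=1 cobalt=4 iron=4
After 4 (gather 2 sulfur): bucket=1 cobalt=4 iron=4 sulfur=2
After 5 (gather 2 cobalt): bucket=1 cobalt=6 iron=4 sulfur=2
After 6 (craft brick): brick=2 bucket=1 cobalt=6 iron=4
After 7 (craft sprocket): brick=2 bucket=1 cobalt=6 iron=3 sprocket=2
After 8 (craft bucket): brick=2 bucket=2 cobalt=5 iron=3 sprocket=2
After 9 (craft bucket): brick=2 bucket=3 cobalt=4 iron=3 sprocket=2
After 10 (craft bucket): brick=2 bucket=4 cobalt=3 iron=3 sprocket=2
After 11 (craft sprocket): brick=2 bucket=4 cobalt=3 iron=2 sprocket=4
After 12 (craft sprocket): brick=2 bucket=4 cobalt=3 iron=1 sprocket=6
After 13 (craft sprocket): brick=2 bucket=4 cobalt=3 sprocket=8
After 14 (gather 1 iron): brick=2 bucket=4 cobalt=3 iron=1 sprocket=8
After 15 (craft bucket): brick=2 bucket=5 cobalt=2 iron=1 sprocket=8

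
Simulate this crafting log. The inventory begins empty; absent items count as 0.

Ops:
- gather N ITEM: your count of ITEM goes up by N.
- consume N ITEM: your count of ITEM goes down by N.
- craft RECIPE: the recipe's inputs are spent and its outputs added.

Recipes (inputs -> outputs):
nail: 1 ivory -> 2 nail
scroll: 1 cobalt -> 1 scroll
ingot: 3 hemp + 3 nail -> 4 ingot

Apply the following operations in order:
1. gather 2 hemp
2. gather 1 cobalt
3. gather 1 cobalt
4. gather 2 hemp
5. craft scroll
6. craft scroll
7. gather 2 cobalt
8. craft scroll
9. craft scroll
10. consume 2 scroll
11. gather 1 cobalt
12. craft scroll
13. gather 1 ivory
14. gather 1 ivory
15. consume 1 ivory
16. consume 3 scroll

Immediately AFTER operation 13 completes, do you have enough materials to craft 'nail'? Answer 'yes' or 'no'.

After 1 (gather 2 hemp): hemp=2
After 2 (gather 1 cobalt): cobalt=1 hemp=2
After 3 (gather 1 cobalt): cobalt=2 hemp=2
After 4 (gather 2 hemp): cobalt=2 hemp=4
After 5 (craft scroll): cobalt=1 hemp=4 scroll=1
After 6 (craft scroll): hemp=4 scroll=2
After 7 (gather 2 cobalt): cobalt=2 hemp=4 scroll=2
After 8 (craft scroll): cobalt=1 hemp=4 scroll=3
After 9 (craft scroll): hemp=4 scroll=4
After 10 (consume 2 scroll): hemp=4 scroll=2
After 11 (gather 1 cobalt): cobalt=1 hemp=4 scroll=2
After 12 (craft scroll): hemp=4 scroll=3
After 13 (gather 1 ivory): hemp=4 ivory=1 scroll=3

Answer: yes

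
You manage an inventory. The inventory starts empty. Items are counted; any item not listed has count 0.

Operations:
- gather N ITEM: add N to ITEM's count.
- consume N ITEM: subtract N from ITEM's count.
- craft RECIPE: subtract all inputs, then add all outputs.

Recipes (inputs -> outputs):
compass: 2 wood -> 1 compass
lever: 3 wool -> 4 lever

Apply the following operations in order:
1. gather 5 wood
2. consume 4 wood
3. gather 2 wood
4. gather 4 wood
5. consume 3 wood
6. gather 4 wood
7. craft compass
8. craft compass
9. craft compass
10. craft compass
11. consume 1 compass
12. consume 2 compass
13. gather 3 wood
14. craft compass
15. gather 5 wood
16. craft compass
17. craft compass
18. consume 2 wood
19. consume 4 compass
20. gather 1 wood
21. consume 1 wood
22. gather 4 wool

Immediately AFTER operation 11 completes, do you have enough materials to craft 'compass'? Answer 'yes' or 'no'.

After 1 (gather 5 wood): wood=5
After 2 (consume 4 wood): wood=1
After 3 (gather 2 wood): wood=3
After 4 (gather 4 wood): wood=7
After 5 (consume 3 wood): wood=4
After 6 (gather 4 wood): wood=8
After 7 (craft compass): compass=1 wood=6
After 8 (craft compass): compass=2 wood=4
After 9 (craft compass): compass=3 wood=2
After 10 (craft compass): compass=4
After 11 (consume 1 compass): compass=3

Answer: no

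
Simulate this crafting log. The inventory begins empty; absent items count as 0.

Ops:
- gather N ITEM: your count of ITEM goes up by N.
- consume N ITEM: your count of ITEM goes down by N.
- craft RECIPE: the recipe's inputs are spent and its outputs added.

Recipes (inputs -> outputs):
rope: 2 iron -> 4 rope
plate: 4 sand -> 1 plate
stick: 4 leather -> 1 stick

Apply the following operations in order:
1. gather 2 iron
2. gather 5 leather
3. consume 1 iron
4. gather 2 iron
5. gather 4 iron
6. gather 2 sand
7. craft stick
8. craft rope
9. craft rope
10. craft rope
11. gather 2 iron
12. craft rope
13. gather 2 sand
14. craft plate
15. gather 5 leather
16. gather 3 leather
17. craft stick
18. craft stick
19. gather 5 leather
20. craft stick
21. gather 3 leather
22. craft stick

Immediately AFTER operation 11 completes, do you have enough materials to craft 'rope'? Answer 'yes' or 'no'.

After 1 (gather 2 iron): iron=2
After 2 (gather 5 leather): iron=2 leather=5
After 3 (consume 1 iron): iron=1 leather=5
After 4 (gather 2 iron): iron=3 leather=5
After 5 (gather 4 iron): iron=7 leather=5
After 6 (gather 2 sand): iron=7 leather=5 sand=2
After 7 (craft stick): iron=7 leather=1 sand=2 stick=1
After 8 (craft rope): iron=5 leather=1 rope=4 sand=2 stick=1
After 9 (craft rope): iron=3 leather=1 rope=8 sand=2 stick=1
After 10 (craft rope): iron=1 leather=1 rope=12 sand=2 stick=1
After 11 (gather 2 iron): iron=3 leather=1 rope=12 sand=2 stick=1

Answer: yes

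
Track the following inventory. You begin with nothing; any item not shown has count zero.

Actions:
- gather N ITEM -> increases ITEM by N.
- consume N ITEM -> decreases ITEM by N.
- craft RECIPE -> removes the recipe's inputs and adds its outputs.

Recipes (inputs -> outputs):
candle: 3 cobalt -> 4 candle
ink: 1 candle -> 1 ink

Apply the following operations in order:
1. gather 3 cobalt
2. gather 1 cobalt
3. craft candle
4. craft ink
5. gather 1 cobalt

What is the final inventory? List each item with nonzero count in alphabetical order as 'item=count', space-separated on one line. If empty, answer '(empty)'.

After 1 (gather 3 cobalt): cobalt=3
After 2 (gather 1 cobalt): cobalt=4
After 3 (craft candle): candle=4 cobalt=1
After 4 (craft ink): candle=3 cobalt=1 ink=1
After 5 (gather 1 cobalt): candle=3 cobalt=2 ink=1

Answer: candle=3 cobalt=2 ink=1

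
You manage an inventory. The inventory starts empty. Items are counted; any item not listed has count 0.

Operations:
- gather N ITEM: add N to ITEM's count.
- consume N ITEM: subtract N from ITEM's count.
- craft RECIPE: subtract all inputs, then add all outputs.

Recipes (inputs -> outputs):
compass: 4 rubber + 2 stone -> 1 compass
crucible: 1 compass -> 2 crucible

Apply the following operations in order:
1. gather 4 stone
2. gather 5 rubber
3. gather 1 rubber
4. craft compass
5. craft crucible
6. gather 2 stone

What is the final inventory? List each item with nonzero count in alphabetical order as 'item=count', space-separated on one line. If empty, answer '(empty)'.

Answer: crucible=2 rubber=2 stone=4

Derivation:
After 1 (gather 4 stone): stone=4
After 2 (gather 5 rubber): rubber=5 stone=4
After 3 (gather 1 rubber): rubber=6 stone=4
After 4 (craft compass): compass=1 rubber=2 stone=2
After 5 (craft crucible): crucible=2 rubber=2 stone=2
After 6 (gather 2 stone): crucible=2 rubber=2 stone=4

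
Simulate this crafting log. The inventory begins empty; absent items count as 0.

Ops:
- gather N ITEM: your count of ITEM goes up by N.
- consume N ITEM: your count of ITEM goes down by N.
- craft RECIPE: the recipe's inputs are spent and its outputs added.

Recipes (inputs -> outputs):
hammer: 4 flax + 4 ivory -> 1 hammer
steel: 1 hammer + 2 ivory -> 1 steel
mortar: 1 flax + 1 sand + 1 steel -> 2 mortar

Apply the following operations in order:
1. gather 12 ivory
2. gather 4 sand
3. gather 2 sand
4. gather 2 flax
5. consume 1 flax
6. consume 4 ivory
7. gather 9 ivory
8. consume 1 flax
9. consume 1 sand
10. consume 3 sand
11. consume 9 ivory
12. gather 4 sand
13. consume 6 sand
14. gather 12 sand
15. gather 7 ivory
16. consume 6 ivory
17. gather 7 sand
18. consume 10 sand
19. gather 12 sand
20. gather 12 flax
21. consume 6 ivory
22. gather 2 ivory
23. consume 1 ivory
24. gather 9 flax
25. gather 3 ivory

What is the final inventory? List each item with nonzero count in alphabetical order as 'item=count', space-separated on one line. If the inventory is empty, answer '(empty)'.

After 1 (gather 12 ivory): ivory=12
After 2 (gather 4 sand): ivory=12 sand=4
After 3 (gather 2 sand): ivory=12 sand=6
After 4 (gather 2 flax): flax=2 ivory=12 sand=6
After 5 (consume 1 flax): flax=1 ivory=12 sand=6
After 6 (consume 4 ivory): flax=1 ivory=8 sand=6
After 7 (gather 9 ivory): flax=1 ivory=17 sand=6
After 8 (consume 1 flax): ivory=17 sand=6
After 9 (consume 1 sand): ivory=17 sand=5
After 10 (consume 3 sand): ivory=17 sand=2
After 11 (consume 9 ivory): ivory=8 sand=2
After 12 (gather 4 sand): ivory=8 sand=6
After 13 (consume 6 sand): ivory=8
After 14 (gather 12 sand): ivory=8 sand=12
After 15 (gather 7 ivory): ivory=15 sand=12
After 16 (consume 6 ivory): ivory=9 sand=12
After 17 (gather 7 sand): ivory=9 sand=19
After 18 (consume 10 sand): ivory=9 sand=9
After 19 (gather 12 sand): ivory=9 sand=21
After 20 (gather 12 flax): flax=12 ivory=9 sand=21
After 21 (consume 6 ivory): flax=12 ivory=3 sand=21
After 22 (gather 2 ivory): flax=12 ivory=5 sand=21
After 23 (consume 1 ivory): flax=12 ivory=4 sand=21
After 24 (gather 9 flax): flax=21 ivory=4 sand=21
After 25 (gather 3 ivory): flax=21 ivory=7 sand=21

Answer: flax=21 ivory=7 sand=21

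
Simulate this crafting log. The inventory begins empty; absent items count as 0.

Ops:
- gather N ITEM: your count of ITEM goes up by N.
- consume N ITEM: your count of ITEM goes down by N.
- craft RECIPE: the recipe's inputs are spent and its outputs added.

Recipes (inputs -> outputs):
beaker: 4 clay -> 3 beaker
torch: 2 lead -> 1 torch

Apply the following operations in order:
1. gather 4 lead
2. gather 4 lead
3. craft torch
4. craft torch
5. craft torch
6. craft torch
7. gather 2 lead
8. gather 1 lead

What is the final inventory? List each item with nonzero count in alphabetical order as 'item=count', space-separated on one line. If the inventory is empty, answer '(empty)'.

Answer: lead=3 torch=4

Derivation:
After 1 (gather 4 lead): lead=4
After 2 (gather 4 lead): lead=8
After 3 (craft torch): lead=6 torch=1
After 4 (craft torch): lead=4 torch=2
After 5 (craft torch): lead=2 torch=3
After 6 (craft torch): torch=4
After 7 (gather 2 lead): lead=2 torch=4
After 8 (gather 1 lead): lead=3 torch=4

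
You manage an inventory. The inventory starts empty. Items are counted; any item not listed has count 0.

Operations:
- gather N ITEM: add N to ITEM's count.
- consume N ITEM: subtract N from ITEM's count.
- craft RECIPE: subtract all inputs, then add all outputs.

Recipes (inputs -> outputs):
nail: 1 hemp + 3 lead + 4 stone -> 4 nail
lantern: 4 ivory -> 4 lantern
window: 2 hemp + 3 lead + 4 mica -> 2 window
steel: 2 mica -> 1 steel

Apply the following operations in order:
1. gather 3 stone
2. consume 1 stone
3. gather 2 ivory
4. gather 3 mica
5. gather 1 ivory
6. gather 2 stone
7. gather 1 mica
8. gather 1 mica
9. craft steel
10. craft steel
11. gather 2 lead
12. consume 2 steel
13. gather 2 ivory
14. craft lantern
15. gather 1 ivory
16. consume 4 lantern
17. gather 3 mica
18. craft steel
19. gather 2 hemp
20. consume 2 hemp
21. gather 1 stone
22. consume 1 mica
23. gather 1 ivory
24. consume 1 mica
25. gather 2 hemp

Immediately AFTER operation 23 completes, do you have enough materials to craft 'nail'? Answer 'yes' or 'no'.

Answer: no

Derivation:
After 1 (gather 3 stone): stone=3
After 2 (consume 1 stone): stone=2
After 3 (gather 2 ivory): ivory=2 stone=2
After 4 (gather 3 mica): ivory=2 mica=3 stone=2
After 5 (gather 1 ivory): ivory=3 mica=3 stone=2
After 6 (gather 2 stone): ivory=3 mica=3 stone=4
After 7 (gather 1 mica): ivory=3 mica=4 stone=4
After 8 (gather 1 mica): ivory=3 mica=5 stone=4
After 9 (craft steel): ivory=3 mica=3 steel=1 stone=4
After 10 (craft steel): ivory=3 mica=1 steel=2 stone=4
After 11 (gather 2 lead): ivory=3 lead=2 mica=1 steel=2 stone=4
After 12 (consume 2 steel): ivory=3 lead=2 mica=1 stone=4
After 13 (gather 2 ivory): ivory=5 lead=2 mica=1 stone=4
After 14 (craft lantern): ivory=1 lantern=4 lead=2 mica=1 stone=4
After 15 (gather 1 ivory): ivory=2 lantern=4 lead=2 mica=1 stone=4
After 16 (consume 4 lantern): ivory=2 lead=2 mica=1 stone=4
After 17 (gather 3 mica): ivory=2 lead=2 mica=4 stone=4
After 18 (craft steel): ivory=2 lead=2 mica=2 steel=1 stone=4
After 19 (gather 2 hemp): hemp=2 ivory=2 lead=2 mica=2 steel=1 stone=4
After 20 (consume 2 hemp): ivory=2 lead=2 mica=2 steel=1 stone=4
After 21 (gather 1 stone): ivory=2 lead=2 mica=2 steel=1 stone=5
After 22 (consume 1 mica): ivory=2 lead=2 mica=1 steel=1 stone=5
After 23 (gather 1 ivory): ivory=3 lead=2 mica=1 steel=1 stone=5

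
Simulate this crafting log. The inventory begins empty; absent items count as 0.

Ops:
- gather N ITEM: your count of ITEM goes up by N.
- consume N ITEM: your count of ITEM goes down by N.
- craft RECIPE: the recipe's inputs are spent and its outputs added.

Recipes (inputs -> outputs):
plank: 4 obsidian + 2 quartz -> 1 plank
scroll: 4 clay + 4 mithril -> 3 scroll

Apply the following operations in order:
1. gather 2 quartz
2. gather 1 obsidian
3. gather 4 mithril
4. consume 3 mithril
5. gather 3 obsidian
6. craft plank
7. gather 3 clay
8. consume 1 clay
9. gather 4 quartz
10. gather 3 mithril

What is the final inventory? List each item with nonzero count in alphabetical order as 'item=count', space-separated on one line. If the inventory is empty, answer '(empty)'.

Answer: clay=2 mithril=4 plank=1 quartz=4

Derivation:
After 1 (gather 2 quartz): quartz=2
After 2 (gather 1 obsidian): obsidian=1 quartz=2
After 3 (gather 4 mithril): mithril=4 obsidian=1 quartz=2
After 4 (consume 3 mithril): mithril=1 obsidian=1 quartz=2
After 5 (gather 3 obsidian): mithril=1 obsidian=4 quartz=2
After 6 (craft plank): mithril=1 plank=1
After 7 (gather 3 clay): clay=3 mithril=1 plank=1
After 8 (consume 1 clay): clay=2 mithril=1 plank=1
After 9 (gather 4 quartz): clay=2 mithril=1 plank=1 quartz=4
After 10 (gather 3 mithril): clay=2 mithril=4 plank=1 quartz=4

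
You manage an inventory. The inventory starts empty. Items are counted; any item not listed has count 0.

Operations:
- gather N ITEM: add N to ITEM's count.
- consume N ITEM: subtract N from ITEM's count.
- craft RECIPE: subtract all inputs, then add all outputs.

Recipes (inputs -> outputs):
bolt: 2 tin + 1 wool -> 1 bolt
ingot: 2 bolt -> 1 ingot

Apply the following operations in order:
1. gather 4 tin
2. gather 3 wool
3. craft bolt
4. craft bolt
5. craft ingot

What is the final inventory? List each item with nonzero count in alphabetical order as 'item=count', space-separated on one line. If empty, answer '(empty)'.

After 1 (gather 4 tin): tin=4
After 2 (gather 3 wool): tin=4 wool=3
After 3 (craft bolt): bolt=1 tin=2 wool=2
After 4 (craft bolt): bolt=2 wool=1
After 5 (craft ingot): ingot=1 wool=1

Answer: ingot=1 wool=1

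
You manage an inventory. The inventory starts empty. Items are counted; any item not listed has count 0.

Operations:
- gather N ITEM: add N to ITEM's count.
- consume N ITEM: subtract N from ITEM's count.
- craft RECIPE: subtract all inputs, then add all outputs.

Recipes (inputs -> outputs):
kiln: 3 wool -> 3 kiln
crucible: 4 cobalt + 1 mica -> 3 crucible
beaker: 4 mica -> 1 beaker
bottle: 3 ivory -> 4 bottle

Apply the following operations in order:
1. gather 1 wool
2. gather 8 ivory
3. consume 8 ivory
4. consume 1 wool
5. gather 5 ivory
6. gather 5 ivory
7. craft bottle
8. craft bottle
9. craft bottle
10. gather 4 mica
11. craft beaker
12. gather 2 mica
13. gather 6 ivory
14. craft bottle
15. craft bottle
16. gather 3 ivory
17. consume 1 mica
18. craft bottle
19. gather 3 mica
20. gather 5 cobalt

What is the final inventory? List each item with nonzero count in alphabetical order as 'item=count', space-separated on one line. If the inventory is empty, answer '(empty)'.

After 1 (gather 1 wool): wool=1
After 2 (gather 8 ivory): ivory=8 wool=1
After 3 (consume 8 ivory): wool=1
After 4 (consume 1 wool): (empty)
After 5 (gather 5 ivory): ivory=5
After 6 (gather 5 ivory): ivory=10
After 7 (craft bottle): bottle=4 ivory=7
After 8 (craft bottle): bottle=8 ivory=4
After 9 (craft bottle): bottle=12 ivory=1
After 10 (gather 4 mica): bottle=12 ivory=1 mica=4
After 11 (craft beaker): beaker=1 bottle=12 ivory=1
After 12 (gather 2 mica): beaker=1 bottle=12 ivory=1 mica=2
After 13 (gather 6 ivory): beaker=1 bottle=12 ivory=7 mica=2
After 14 (craft bottle): beaker=1 bottle=16 ivory=4 mica=2
After 15 (craft bottle): beaker=1 bottle=20 ivory=1 mica=2
After 16 (gather 3 ivory): beaker=1 bottle=20 ivory=4 mica=2
After 17 (consume 1 mica): beaker=1 bottle=20 ivory=4 mica=1
After 18 (craft bottle): beaker=1 bottle=24 ivory=1 mica=1
After 19 (gather 3 mica): beaker=1 bottle=24 ivory=1 mica=4
After 20 (gather 5 cobalt): beaker=1 bottle=24 cobalt=5 ivory=1 mica=4

Answer: beaker=1 bottle=24 cobalt=5 ivory=1 mica=4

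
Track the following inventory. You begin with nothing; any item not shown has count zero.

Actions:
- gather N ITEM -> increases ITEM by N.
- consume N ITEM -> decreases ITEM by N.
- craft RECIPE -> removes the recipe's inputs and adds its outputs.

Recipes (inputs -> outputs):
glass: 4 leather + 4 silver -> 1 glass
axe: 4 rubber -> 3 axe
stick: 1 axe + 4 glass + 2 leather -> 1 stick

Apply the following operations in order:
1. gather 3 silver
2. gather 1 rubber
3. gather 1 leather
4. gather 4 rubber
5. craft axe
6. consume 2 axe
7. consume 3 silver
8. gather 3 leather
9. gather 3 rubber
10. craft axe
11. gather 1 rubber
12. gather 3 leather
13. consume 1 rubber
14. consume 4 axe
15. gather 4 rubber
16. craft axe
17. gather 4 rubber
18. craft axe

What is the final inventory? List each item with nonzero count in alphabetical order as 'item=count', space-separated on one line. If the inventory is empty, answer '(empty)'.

After 1 (gather 3 silver): silver=3
After 2 (gather 1 rubber): rubber=1 silver=3
After 3 (gather 1 leather): leather=1 rubber=1 silver=3
After 4 (gather 4 rubber): leather=1 rubber=5 silver=3
After 5 (craft axe): axe=3 leather=1 rubber=1 silver=3
After 6 (consume 2 axe): axe=1 leather=1 rubber=1 silver=3
After 7 (consume 3 silver): axe=1 leather=1 rubber=1
After 8 (gather 3 leather): axe=1 leather=4 rubber=1
After 9 (gather 3 rubber): axe=1 leather=4 rubber=4
After 10 (craft axe): axe=4 leather=4
After 11 (gather 1 rubber): axe=4 leather=4 rubber=1
After 12 (gather 3 leather): axe=4 leather=7 rubber=1
After 13 (consume 1 rubber): axe=4 leather=7
After 14 (consume 4 axe): leather=7
After 15 (gather 4 rubber): leather=7 rubber=4
After 16 (craft axe): axe=3 leather=7
After 17 (gather 4 rubber): axe=3 leather=7 rubber=4
After 18 (craft axe): axe=6 leather=7

Answer: axe=6 leather=7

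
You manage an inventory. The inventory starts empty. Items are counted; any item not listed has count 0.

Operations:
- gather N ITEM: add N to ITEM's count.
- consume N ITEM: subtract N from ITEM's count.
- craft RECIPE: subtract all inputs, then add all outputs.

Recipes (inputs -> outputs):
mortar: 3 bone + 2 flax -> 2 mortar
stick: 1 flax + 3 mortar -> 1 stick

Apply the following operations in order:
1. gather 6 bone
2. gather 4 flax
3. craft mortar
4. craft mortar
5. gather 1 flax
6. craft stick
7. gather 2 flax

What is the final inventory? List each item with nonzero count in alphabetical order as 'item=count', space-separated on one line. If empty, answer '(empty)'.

Answer: flax=2 mortar=1 stick=1

Derivation:
After 1 (gather 6 bone): bone=6
After 2 (gather 4 flax): bone=6 flax=4
After 3 (craft mortar): bone=3 flax=2 mortar=2
After 4 (craft mortar): mortar=4
After 5 (gather 1 flax): flax=1 mortar=4
After 6 (craft stick): mortar=1 stick=1
After 7 (gather 2 flax): flax=2 mortar=1 stick=1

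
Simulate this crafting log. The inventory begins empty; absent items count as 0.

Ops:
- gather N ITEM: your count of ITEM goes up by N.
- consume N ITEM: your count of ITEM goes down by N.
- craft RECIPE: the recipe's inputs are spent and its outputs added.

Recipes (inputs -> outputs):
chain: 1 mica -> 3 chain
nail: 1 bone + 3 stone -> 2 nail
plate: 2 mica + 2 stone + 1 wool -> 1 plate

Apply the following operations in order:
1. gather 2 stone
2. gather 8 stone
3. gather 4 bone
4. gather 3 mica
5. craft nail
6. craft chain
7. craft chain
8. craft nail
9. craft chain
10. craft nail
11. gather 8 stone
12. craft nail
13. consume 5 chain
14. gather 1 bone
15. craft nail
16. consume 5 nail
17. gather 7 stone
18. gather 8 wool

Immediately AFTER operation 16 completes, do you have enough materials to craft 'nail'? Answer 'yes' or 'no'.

After 1 (gather 2 stone): stone=2
After 2 (gather 8 stone): stone=10
After 3 (gather 4 bone): bone=4 stone=10
After 4 (gather 3 mica): bone=4 mica=3 stone=10
After 5 (craft nail): bone=3 mica=3 nail=2 stone=7
After 6 (craft chain): bone=3 chain=3 mica=2 nail=2 stone=7
After 7 (craft chain): bone=3 chain=6 mica=1 nail=2 stone=7
After 8 (craft nail): bone=2 chain=6 mica=1 nail=4 stone=4
After 9 (craft chain): bone=2 chain=9 nail=4 stone=4
After 10 (craft nail): bone=1 chain=9 nail=6 stone=1
After 11 (gather 8 stone): bone=1 chain=9 nail=6 stone=9
After 12 (craft nail): chain=9 nail=8 stone=6
After 13 (consume 5 chain): chain=4 nail=8 stone=6
After 14 (gather 1 bone): bone=1 chain=4 nail=8 stone=6
After 15 (craft nail): chain=4 nail=10 stone=3
After 16 (consume 5 nail): chain=4 nail=5 stone=3

Answer: no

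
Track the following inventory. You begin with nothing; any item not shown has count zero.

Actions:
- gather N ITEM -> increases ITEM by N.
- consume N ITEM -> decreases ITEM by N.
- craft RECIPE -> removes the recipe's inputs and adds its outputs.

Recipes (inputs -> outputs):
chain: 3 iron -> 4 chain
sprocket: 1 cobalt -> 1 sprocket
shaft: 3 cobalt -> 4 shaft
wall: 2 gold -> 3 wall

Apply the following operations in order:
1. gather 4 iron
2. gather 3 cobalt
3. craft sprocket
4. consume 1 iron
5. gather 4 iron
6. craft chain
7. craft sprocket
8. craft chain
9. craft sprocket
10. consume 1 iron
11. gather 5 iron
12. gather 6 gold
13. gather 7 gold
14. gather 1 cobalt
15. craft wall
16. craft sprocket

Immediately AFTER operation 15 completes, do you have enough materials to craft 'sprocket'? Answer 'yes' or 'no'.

After 1 (gather 4 iron): iron=4
After 2 (gather 3 cobalt): cobalt=3 iron=4
After 3 (craft sprocket): cobalt=2 iron=4 sprocket=1
After 4 (consume 1 iron): cobalt=2 iron=3 sprocket=1
After 5 (gather 4 iron): cobalt=2 iron=7 sprocket=1
After 6 (craft chain): chain=4 cobalt=2 iron=4 sprocket=1
After 7 (craft sprocket): chain=4 cobalt=1 iron=4 sprocket=2
After 8 (craft chain): chain=8 cobalt=1 iron=1 sprocket=2
After 9 (craft sprocket): chain=8 iron=1 sprocket=3
After 10 (consume 1 iron): chain=8 sprocket=3
After 11 (gather 5 iron): chain=8 iron=5 sprocket=3
After 12 (gather 6 gold): chain=8 gold=6 iron=5 sprocket=3
After 13 (gather 7 gold): chain=8 gold=13 iron=5 sprocket=3
After 14 (gather 1 cobalt): chain=8 cobalt=1 gold=13 iron=5 sprocket=3
After 15 (craft wall): chain=8 cobalt=1 gold=11 iron=5 sprocket=3 wall=3

Answer: yes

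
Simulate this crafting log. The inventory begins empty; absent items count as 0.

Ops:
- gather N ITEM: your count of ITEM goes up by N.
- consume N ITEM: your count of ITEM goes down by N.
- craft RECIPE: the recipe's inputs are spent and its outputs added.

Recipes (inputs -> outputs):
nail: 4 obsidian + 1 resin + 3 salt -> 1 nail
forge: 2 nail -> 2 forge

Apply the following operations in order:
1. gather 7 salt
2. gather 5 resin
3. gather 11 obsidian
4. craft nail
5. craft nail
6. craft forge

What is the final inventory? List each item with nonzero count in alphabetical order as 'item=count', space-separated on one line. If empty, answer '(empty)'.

Answer: forge=2 obsidian=3 resin=3 salt=1

Derivation:
After 1 (gather 7 salt): salt=7
After 2 (gather 5 resin): resin=5 salt=7
After 3 (gather 11 obsidian): obsidian=11 resin=5 salt=7
After 4 (craft nail): nail=1 obsidian=7 resin=4 salt=4
After 5 (craft nail): nail=2 obsidian=3 resin=3 salt=1
After 6 (craft forge): forge=2 obsidian=3 resin=3 salt=1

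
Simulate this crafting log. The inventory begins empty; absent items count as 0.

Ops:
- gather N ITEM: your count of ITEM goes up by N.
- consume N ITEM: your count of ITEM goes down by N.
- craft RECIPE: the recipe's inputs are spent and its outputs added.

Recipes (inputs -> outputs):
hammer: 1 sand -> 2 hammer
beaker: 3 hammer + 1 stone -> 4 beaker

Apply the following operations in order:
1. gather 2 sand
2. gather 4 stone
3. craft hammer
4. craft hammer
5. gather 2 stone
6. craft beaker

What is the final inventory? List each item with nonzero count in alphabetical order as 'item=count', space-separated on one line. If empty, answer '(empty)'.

Answer: beaker=4 hammer=1 stone=5

Derivation:
After 1 (gather 2 sand): sand=2
After 2 (gather 4 stone): sand=2 stone=4
After 3 (craft hammer): hammer=2 sand=1 stone=4
After 4 (craft hammer): hammer=4 stone=4
After 5 (gather 2 stone): hammer=4 stone=6
After 6 (craft beaker): beaker=4 hammer=1 stone=5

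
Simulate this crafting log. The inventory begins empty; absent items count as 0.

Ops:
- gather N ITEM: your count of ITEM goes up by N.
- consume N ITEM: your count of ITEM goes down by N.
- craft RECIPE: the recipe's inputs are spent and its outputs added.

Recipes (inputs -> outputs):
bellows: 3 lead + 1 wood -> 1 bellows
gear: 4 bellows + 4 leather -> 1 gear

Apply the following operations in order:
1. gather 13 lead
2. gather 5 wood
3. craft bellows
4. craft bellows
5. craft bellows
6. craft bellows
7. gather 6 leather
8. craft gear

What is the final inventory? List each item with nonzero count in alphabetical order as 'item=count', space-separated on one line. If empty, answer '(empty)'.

Answer: gear=1 lead=1 leather=2 wood=1

Derivation:
After 1 (gather 13 lead): lead=13
After 2 (gather 5 wood): lead=13 wood=5
After 3 (craft bellows): bellows=1 lead=10 wood=4
After 4 (craft bellows): bellows=2 lead=7 wood=3
After 5 (craft bellows): bellows=3 lead=4 wood=2
After 6 (craft bellows): bellows=4 lead=1 wood=1
After 7 (gather 6 leather): bellows=4 lead=1 leather=6 wood=1
After 8 (craft gear): gear=1 lead=1 leather=2 wood=1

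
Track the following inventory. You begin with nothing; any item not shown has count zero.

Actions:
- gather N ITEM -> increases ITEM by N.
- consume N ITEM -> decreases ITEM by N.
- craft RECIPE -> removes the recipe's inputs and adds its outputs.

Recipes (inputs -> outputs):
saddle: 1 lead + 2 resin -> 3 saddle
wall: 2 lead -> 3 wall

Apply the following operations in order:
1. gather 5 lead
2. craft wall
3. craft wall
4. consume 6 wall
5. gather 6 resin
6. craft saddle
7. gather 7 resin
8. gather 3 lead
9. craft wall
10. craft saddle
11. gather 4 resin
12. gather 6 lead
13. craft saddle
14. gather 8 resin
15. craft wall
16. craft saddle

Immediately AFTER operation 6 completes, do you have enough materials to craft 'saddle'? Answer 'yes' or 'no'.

After 1 (gather 5 lead): lead=5
After 2 (craft wall): lead=3 wall=3
After 3 (craft wall): lead=1 wall=6
After 4 (consume 6 wall): lead=1
After 5 (gather 6 resin): lead=1 resin=6
After 6 (craft saddle): resin=4 saddle=3

Answer: no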